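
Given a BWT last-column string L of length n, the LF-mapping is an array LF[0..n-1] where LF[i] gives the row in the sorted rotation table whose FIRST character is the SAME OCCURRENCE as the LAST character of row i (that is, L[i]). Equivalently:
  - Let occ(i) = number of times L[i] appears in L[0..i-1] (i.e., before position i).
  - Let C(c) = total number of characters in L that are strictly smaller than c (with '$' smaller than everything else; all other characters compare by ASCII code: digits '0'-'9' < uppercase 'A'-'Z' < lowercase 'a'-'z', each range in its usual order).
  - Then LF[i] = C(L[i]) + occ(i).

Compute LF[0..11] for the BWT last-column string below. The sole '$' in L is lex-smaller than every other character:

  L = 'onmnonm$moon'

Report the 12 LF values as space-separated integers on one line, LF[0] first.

Answer: 8 4 1 5 9 6 2 0 3 10 11 7

Derivation:
Char counts: '$':1, 'm':3, 'n':4, 'o':4
C (first-col start): C('$')=0, C('m')=1, C('n')=4, C('o')=8
L[0]='o': occ=0, LF[0]=C('o')+0=8+0=8
L[1]='n': occ=0, LF[1]=C('n')+0=4+0=4
L[2]='m': occ=0, LF[2]=C('m')+0=1+0=1
L[3]='n': occ=1, LF[3]=C('n')+1=4+1=5
L[4]='o': occ=1, LF[4]=C('o')+1=8+1=9
L[5]='n': occ=2, LF[5]=C('n')+2=4+2=6
L[6]='m': occ=1, LF[6]=C('m')+1=1+1=2
L[7]='$': occ=0, LF[7]=C('$')+0=0+0=0
L[8]='m': occ=2, LF[8]=C('m')+2=1+2=3
L[9]='o': occ=2, LF[9]=C('o')+2=8+2=10
L[10]='o': occ=3, LF[10]=C('o')+3=8+3=11
L[11]='n': occ=3, LF[11]=C('n')+3=4+3=7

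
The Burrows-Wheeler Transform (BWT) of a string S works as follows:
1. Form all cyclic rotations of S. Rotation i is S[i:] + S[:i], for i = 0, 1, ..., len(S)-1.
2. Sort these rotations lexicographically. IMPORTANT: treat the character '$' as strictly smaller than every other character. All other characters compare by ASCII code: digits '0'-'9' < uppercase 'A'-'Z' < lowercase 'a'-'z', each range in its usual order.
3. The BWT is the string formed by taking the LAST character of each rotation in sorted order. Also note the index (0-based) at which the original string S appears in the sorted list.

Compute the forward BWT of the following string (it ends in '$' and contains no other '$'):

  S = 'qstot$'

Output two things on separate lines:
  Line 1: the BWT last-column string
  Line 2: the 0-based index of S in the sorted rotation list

Answer: tt$qos
2

Derivation:
All 6 rotations (rotation i = S[i:]+S[:i]):
  rot[0] = qstot$
  rot[1] = stot$q
  rot[2] = tot$qs
  rot[3] = ot$qst
  rot[4] = t$qsto
  rot[5] = $qstot
Sorted (with $ < everything):
  sorted[0] = $qstot  (last char: 't')
  sorted[1] = ot$qst  (last char: 't')
  sorted[2] = qstot$  (last char: '$')
  sorted[3] = stot$q  (last char: 'q')
  sorted[4] = t$qsto  (last char: 'o')
  sorted[5] = tot$qs  (last char: 's')
Last column: tt$qos
Original string S is at sorted index 2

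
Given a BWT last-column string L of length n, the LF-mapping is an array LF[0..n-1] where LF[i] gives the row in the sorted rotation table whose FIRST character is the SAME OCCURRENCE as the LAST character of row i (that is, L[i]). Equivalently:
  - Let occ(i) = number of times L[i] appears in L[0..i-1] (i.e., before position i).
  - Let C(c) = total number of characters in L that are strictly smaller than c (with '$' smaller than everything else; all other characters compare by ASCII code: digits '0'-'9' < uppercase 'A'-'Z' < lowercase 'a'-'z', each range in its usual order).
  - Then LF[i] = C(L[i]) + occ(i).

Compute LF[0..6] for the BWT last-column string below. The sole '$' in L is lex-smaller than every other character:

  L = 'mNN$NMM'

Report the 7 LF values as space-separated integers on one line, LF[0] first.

Char counts: '$':1, 'M':2, 'N':3, 'm':1
C (first-col start): C('$')=0, C('M')=1, C('N')=3, C('m')=6
L[0]='m': occ=0, LF[0]=C('m')+0=6+0=6
L[1]='N': occ=0, LF[1]=C('N')+0=3+0=3
L[2]='N': occ=1, LF[2]=C('N')+1=3+1=4
L[3]='$': occ=0, LF[3]=C('$')+0=0+0=0
L[4]='N': occ=2, LF[4]=C('N')+2=3+2=5
L[5]='M': occ=0, LF[5]=C('M')+0=1+0=1
L[6]='M': occ=1, LF[6]=C('M')+1=1+1=2

Answer: 6 3 4 0 5 1 2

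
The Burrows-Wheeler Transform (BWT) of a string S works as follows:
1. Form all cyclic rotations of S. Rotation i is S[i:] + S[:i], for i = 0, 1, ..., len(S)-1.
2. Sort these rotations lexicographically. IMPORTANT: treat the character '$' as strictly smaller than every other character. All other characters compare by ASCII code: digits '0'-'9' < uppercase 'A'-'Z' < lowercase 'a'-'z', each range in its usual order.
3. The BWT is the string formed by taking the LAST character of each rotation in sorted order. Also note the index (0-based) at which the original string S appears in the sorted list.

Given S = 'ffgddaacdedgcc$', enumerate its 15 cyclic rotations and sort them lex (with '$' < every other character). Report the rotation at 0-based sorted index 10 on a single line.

All 15 rotations (rotation i = S[i:]+S[:i]):
  rot[0] = ffgddaacdedgcc$
  rot[1] = fgddaacdedgcc$f
  rot[2] = gddaacdedgcc$ff
  rot[3] = ddaacdedgcc$ffg
  rot[4] = daacdedgcc$ffgd
  rot[5] = aacdedgcc$ffgdd
  rot[6] = acdedgcc$ffgdda
  rot[7] = cdedgcc$ffgddaa
  rot[8] = dedgcc$ffgddaac
  rot[9] = edgcc$ffgddaacd
  rot[10] = dgcc$ffgddaacde
  rot[11] = gcc$ffgddaacded
  rot[12] = cc$ffgddaacdedg
  rot[13] = c$ffgddaacdedgc
  rot[14] = $ffgddaacdedgcc
Sorted (with $ < everything):
  sorted[0] = $ffgddaacdedgcc
  sorted[1] = aacdedgcc$ffgdd
  sorted[2] = acdedgcc$ffgdda
  sorted[3] = c$ffgddaacdedgc
  sorted[4] = cc$ffgddaacdedg
  sorted[5] = cdedgcc$ffgddaa
  sorted[6] = daacdedgcc$ffgd
  sorted[7] = ddaacdedgcc$ffg
  sorted[8] = dedgcc$ffgddaac
  sorted[9] = dgcc$ffgddaacde
  sorted[10] = edgcc$ffgddaacd
  sorted[11] = ffgddaacdedgcc$
  sorted[12] = fgddaacdedgcc$f
  sorted[13] = gcc$ffgddaacded
  sorted[14] = gddaacdedgcc$ff
sorted[10] = edgcc$ffgddaacd

Answer: edgcc$ffgddaacd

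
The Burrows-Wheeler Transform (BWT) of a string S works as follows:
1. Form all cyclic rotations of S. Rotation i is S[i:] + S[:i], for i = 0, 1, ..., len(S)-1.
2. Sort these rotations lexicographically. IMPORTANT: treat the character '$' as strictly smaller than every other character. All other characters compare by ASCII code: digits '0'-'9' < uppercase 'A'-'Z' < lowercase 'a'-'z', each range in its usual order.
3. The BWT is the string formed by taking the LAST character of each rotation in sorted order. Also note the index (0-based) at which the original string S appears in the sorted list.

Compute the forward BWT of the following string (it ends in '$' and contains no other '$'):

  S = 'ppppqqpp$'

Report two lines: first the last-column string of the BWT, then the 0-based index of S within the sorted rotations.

All 9 rotations (rotation i = S[i:]+S[:i]):
  rot[0] = ppppqqpp$
  rot[1] = pppqqpp$p
  rot[2] = ppqqpp$pp
  rot[3] = pqqpp$ppp
  rot[4] = qqpp$pppp
  rot[5] = qpp$ppppq
  rot[6] = pp$ppppqq
  rot[7] = p$ppppqqp
  rot[8] = $ppppqqpp
Sorted (with $ < everything):
  sorted[0] = $ppppqqpp  (last char: 'p')
  sorted[1] = p$ppppqqp  (last char: 'p')
  sorted[2] = pp$ppppqq  (last char: 'q')
  sorted[3] = ppppqqpp$  (last char: '$')
  sorted[4] = pppqqpp$p  (last char: 'p')
  sorted[5] = ppqqpp$pp  (last char: 'p')
  sorted[6] = pqqpp$ppp  (last char: 'p')
  sorted[7] = qpp$ppppq  (last char: 'q')
  sorted[8] = qqpp$pppp  (last char: 'p')
Last column: ppq$pppqp
Original string S is at sorted index 3

Answer: ppq$pppqp
3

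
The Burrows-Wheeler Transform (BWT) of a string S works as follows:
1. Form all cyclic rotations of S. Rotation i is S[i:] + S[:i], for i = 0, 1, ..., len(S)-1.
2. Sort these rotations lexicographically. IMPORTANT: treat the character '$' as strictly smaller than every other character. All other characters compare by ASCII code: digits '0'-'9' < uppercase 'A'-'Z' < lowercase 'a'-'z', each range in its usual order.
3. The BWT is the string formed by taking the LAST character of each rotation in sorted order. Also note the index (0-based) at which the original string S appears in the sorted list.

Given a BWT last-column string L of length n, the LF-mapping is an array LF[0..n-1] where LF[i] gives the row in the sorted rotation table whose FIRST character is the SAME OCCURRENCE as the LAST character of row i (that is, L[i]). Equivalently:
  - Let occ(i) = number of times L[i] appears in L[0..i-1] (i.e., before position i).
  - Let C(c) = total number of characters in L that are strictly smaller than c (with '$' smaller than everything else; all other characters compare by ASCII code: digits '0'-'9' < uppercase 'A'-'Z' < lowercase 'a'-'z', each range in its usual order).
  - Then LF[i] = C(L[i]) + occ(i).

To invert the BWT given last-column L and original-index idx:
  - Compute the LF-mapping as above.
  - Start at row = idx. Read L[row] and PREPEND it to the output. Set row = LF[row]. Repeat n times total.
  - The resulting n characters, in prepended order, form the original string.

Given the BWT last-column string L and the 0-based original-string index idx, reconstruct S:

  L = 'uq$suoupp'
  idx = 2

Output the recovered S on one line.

Answer: puqospuu$

Derivation:
LF mapping: 6 4 0 5 7 1 8 2 3
Walk LF starting at row 2, prepending L[row]:
  step 1: row=2, L[2]='$', prepend. Next row=LF[2]=0
  step 2: row=0, L[0]='u', prepend. Next row=LF[0]=6
  step 3: row=6, L[6]='u', prepend. Next row=LF[6]=8
  step 4: row=8, L[8]='p', prepend. Next row=LF[8]=3
  step 5: row=3, L[3]='s', prepend. Next row=LF[3]=5
  step 6: row=5, L[5]='o', prepend. Next row=LF[5]=1
  step 7: row=1, L[1]='q', prepend. Next row=LF[1]=4
  step 8: row=4, L[4]='u', prepend. Next row=LF[4]=7
  step 9: row=7, L[7]='p', prepend. Next row=LF[7]=2
Reversed output: puqospuu$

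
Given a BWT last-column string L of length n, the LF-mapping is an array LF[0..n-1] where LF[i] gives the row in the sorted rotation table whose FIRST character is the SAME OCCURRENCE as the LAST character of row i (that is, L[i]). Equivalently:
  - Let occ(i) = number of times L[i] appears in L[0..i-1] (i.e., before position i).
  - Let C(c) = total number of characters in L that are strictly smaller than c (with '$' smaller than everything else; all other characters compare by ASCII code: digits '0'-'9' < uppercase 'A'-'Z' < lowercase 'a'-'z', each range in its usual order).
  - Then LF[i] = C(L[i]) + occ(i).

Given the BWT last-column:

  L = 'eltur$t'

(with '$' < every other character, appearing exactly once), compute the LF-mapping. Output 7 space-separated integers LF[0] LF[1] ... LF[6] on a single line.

Answer: 1 2 4 6 3 0 5

Derivation:
Char counts: '$':1, 'e':1, 'l':1, 'r':1, 't':2, 'u':1
C (first-col start): C('$')=0, C('e')=1, C('l')=2, C('r')=3, C('t')=4, C('u')=6
L[0]='e': occ=0, LF[0]=C('e')+0=1+0=1
L[1]='l': occ=0, LF[1]=C('l')+0=2+0=2
L[2]='t': occ=0, LF[2]=C('t')+0=4+0=4
L[3]='u': occ=0, LF[3]=C('u')+0=6+0=6
L[4]='r': occ=0, LF[4]=C('r')+0=3+0=3
L[5]='$': occ=0, LF[5]=C('$')+0=0+0=0
L[6]='t': occ=1, LF[6]=C('t')+1=4+1=5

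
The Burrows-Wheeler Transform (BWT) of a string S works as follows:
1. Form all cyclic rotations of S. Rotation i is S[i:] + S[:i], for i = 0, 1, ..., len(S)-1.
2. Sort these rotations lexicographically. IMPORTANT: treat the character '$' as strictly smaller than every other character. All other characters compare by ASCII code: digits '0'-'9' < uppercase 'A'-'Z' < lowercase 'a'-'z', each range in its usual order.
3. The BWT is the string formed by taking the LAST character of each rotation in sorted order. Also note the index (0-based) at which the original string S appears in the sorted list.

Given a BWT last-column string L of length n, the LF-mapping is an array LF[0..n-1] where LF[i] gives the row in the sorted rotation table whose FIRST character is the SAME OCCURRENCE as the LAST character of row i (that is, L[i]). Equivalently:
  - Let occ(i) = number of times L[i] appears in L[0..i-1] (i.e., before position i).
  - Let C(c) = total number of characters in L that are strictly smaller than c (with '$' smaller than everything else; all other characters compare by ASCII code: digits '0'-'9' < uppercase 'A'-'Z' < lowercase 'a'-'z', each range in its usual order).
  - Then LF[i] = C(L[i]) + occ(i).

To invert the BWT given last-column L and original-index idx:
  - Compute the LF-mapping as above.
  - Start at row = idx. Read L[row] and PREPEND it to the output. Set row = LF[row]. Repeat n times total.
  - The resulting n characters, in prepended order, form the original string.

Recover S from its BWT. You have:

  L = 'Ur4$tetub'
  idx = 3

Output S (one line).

LF mapping: 2 5 1 0 6 4 7 8 3
Walk LF starting at row 3, prepending L[row]:
  step 1: row=3, L[3]='$', prepend. Next row=LF[3]=0
  step 2: row=0, L[0]='U', prepend. Next row=LF[0]=2
  step 3: row=2, L[2]='4', prepend. Next row=LF[2]=1
  step 4: row=1, L[1]='r', prepend. Next row=LF[1]=5
  step 5: row=5, L[5]='e', prepend. Next row=LF[5]=4
  step 6: row=4, L[4]='t', prepend. Next row=LF[4]=6
  step 7: row=6, L[6]='t', prepend. Next row=LF[6]=7
  step 8: row=7, L[7]='u', prepend. Next row=LF[7]=8
  step 9: row=8, L[8]='b', prepend. Next row=LF[8]=3
Reversed output: butter4U$

Answer: butter4U$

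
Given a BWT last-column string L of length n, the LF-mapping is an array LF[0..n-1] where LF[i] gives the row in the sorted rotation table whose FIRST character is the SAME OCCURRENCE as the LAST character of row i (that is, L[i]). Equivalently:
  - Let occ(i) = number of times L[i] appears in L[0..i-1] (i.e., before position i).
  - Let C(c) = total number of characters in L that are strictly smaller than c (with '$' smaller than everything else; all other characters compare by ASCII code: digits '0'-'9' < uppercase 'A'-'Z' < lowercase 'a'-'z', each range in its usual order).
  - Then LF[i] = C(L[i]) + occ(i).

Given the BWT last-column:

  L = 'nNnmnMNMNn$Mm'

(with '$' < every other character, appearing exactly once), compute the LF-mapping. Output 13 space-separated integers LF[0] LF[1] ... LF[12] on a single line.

Answer: 9 4 10 7 11 1 5 2 6 12 0 3 8

Derivation:
Char counts: '$':1, 'M':3, 'N':3, 'm':2, 'n':4
C (first-col start): C('$')=0, C('M')=1, C('N')=4, C('m')=7, C('n')=9
L[0]='n': occ=0, LF[0]=C('n')+0=9+0=9
L[1]='N': occ=0, LF[1]=C('N')+0=4+0=4
L[2]='n': occ=1, LF[2]=C('n')+1=9+1=10
L[3]='m': occ=0, LF[3]=C('m')+0=7+0=7
L[4]='n': occ=2, LF[4]=C('n')+2=9+2=11
L[5]='M': occ=0, LF[5]=C('M')+0=1+0=1
L[6]='N': occ=1, LF[6]=C('N')+1=4+1=5
L[7]='M': occ=1, LF[7]=C('M')+1=1+1=2
L[8]='N': occ=2, LF[8]=C('N')+2=4+2=6
L[9]='n': occ=3, LF[9]=C('n')+3=9+3=12
L[10]='$': occ=0, LF[10]=C('$')+0=0+0=0
L[11]='M': occ=2, LF[11]=C('M')+2=1+2=3
L[12]='m': occ=1, LF[12]=C('m')+1=7+1=8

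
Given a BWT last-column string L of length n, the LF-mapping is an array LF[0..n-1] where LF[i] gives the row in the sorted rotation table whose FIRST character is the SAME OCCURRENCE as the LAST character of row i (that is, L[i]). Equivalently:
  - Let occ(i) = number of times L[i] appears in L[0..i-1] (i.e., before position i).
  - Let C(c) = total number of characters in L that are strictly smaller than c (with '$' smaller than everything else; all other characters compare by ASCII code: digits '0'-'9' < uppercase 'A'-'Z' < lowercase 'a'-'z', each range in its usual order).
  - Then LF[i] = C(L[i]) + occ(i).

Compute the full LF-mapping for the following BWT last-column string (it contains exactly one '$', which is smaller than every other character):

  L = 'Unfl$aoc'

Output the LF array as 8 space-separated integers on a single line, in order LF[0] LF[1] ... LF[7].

Answer: 1 6 4 5 0 2 7 3

Derivation:
Char counts: '$':1, 'U':1, 'a':1, 'c':1, 'f':1, 'l':1, 'n':1, 'o':1
C (first-col start): C('$')=0, C('U')=1, C('a')=2, C('c')=3, C('f')=4, C('l')=5, C('n')=6, C('o')=7
L[0]='U': occ=0, LF[0]=C('U')+0=1+0=1
L[1]='n': occ=0, LF[1]=C('n')+0=6+0=6
L[2]='f': occ=0, LF[2]=C('f')+0=4+0=4
L[3]='l': occ=0, LF[3]=C('l')+0=5+0=5
L[4]='$': occ=0, LF[4]=C('$')+0=0+0=0
L[5]='a': occ=0, LF[5]=C('a')+0=2+0=2
L[6]='o': occ=0, LF[6]=C('o')+0=7+0=7
L[7]='c': occ=0, LF[7]=C('c')+0=3+0=3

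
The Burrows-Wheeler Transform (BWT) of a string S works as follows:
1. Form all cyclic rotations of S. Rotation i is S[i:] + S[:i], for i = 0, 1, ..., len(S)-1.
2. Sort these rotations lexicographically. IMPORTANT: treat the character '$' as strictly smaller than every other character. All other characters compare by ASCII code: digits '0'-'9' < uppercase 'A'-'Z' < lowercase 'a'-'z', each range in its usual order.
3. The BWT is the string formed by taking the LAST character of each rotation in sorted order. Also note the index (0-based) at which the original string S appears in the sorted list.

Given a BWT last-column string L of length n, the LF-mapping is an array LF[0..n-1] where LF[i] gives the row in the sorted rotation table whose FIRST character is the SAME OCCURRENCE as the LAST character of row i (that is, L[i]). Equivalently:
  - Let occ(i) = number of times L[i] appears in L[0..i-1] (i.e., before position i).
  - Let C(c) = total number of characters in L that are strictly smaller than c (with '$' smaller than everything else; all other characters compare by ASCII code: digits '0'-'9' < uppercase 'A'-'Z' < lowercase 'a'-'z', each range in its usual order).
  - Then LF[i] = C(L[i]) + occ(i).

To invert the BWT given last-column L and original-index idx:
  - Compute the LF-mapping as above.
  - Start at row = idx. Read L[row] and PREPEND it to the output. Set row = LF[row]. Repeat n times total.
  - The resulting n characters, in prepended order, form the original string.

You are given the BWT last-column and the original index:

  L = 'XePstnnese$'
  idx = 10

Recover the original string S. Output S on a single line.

LF mapping: 2 3 1 8 10 6 7 4 9 5 0
Walk LF starting at row 10, prepending L[row]:
  step 1: row=10, L[10]='$', prepend. Next row=LF[10]=0
  step 2: row=0, L[0]='X', prepend. Next row=LF[0]=2
  step 3: row=2, L[2]='P', prepend. Next row=LF[2]=1
  step 4: row=1, L[1]='e', prepend. Next row=LF[1]=3
  step 5: row=3, L[3]='s', prepend. Next row=LF[3]=8
  step 6: row=8, L[8]='s', prepend. Next row=LF[8]=9
  step 7: row=9, L[9]='e', prepend. Next row=LF[9]=5
  step 8: row=5, L[5]='n', prepend. Next row=LF[5]=6
  step 9: row=6, L[6]='n', prepend. Next row=LF[6]=7
  step 10: row=7, L[7]='e', prepend. Next row=LF[7]=4
  step 11: row=4, L[4]='t', prepend. Next row=LF[4]=10
Reversed output: tennessePX$

Answer: tennessePX$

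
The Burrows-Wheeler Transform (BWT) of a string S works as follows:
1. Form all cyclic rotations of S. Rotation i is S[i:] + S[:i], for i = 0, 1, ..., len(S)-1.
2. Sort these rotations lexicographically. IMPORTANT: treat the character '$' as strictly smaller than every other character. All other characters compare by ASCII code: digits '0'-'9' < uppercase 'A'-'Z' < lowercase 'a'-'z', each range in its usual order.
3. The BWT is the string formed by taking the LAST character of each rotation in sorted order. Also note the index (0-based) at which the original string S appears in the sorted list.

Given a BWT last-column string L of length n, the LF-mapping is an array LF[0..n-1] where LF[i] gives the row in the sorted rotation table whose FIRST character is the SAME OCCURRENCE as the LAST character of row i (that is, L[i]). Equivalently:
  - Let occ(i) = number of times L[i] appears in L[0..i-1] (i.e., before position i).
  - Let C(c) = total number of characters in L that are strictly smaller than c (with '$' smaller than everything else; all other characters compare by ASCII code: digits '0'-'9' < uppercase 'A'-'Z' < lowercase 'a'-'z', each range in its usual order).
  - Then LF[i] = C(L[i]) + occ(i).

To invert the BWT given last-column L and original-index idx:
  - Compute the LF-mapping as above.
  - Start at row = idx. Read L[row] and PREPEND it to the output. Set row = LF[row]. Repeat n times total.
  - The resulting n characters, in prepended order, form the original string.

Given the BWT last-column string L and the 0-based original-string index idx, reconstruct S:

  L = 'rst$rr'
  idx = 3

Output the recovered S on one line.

Answer: rtrsr$

Derivation:
LF mapping: 1 4 5 0 2 3
Walk LF starting at row 3, prepending L[row]:
  step 1: row=3, L[3]='$', prepend. Next row=LF[3]=0
  step 2: row=0, L[0]='r', prepend. Next row=LF[0]=1
  step 3: row=1, L[1]='s', prepend. Next row=LF[1]=4
  step 4: row=4, L[4]='r', prepend. Next row=LF[4]=2
  step 5: row=2, L[2]='t', prepend. Next row=LF[2]=5
  step 6: row=5, L[5]='r', prepend. Next row=LF[5]=3
Reversed output: rtrsr$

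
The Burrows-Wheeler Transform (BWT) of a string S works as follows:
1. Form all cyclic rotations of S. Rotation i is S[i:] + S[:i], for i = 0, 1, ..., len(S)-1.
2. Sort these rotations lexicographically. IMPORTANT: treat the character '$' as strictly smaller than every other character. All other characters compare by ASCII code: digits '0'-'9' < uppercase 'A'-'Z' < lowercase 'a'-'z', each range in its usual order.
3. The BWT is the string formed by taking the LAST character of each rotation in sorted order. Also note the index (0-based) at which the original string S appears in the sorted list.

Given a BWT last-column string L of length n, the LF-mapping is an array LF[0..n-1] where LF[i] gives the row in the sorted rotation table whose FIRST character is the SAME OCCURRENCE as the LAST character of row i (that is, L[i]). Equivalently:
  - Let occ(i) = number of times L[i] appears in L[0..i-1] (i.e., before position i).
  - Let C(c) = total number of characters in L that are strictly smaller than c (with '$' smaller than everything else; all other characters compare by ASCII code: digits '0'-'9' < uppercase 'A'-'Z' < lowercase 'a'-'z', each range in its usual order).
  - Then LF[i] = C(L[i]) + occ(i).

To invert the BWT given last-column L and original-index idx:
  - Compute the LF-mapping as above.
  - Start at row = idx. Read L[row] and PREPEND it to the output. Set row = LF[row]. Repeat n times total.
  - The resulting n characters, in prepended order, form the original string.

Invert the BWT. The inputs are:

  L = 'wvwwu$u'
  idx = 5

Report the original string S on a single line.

LF mapping: 4 3 5 6 1 0 2
Walk LF starting at row 5, prepending L[row]:
  step 1: row=5, L[5]='$', prepend. Next row=LF[5]=0
  step 2: row=0, L[0]='w', prepend. Next row=LF[0]=4
  step 3: row=4, L[4]='u', prepend. Next row=LF[4]=1
  step 4: row=1, L[1]='v', prepend. Next row=LF[1]=3
  step 5: row=3, L[3]='w', prepend. Next row=LF[3]=6
  step 6: row=6, L[6]='u', prepend. Next row=LF[6]=2
  step 7: row=2, L[2]='w', prepend. Next row=LF[2]=5
Reversed output: wuwvuw$

Answer: wuwvuw$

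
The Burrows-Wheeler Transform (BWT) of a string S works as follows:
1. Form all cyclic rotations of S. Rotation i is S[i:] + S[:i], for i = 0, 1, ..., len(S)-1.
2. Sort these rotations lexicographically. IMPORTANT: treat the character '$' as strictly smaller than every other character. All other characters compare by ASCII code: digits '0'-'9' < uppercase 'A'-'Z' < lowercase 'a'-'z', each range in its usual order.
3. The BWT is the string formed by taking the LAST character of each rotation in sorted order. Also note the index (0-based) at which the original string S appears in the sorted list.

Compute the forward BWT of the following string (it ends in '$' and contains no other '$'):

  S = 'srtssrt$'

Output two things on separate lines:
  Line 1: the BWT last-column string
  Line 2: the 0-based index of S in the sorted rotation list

Answer: tsss$trr
4

Derivation:
All 8 rotations (rotation i = S[i:]+S[:i]):
  rot[0] = srtssrt$
  rot[1] = rtssrt$s
  rot[2] = tssrt$sr
  rot[3] = ssrt$srt
  rot[4] = srt$srts
  rot[5] = rt$srtss
  rot[6] = t$srtssr
  rot[7] = $srtssrt
Sorted (with $ < everything):
  sorted[0] = $srtssrt  (last char: 't')
  sorted[1] = rt$srtss  (last char: 's')
  sorted[2] = rtssrt$s  (last char: 's')
  sorted[3] = srt$srts  (last char: 's')
  sorted[4] = srtssrt$  (last char: '$')
  sorted[5] = ssrt$srt  (last char: 't')
  sorted[6] = t$srtssr  (last char: 'r')
  sorted[7] = tssrt$sr  (last char: 'r')
Last column: tsss$trr
Original string S is at sorted index 4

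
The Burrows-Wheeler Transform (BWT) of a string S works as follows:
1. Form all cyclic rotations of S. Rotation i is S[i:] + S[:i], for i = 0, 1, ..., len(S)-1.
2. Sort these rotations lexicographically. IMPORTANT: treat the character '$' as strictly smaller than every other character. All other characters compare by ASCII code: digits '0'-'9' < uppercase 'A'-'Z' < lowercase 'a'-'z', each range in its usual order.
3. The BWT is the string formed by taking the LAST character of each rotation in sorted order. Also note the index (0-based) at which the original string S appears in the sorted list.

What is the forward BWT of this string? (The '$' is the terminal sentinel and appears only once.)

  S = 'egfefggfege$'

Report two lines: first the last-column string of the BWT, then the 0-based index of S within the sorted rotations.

All 12 rotations (rotation i = S[i:]+S[:i]):
  rot[0] = egfefggfege$
  rot[1] = gfefggfege$e
  rot[2] = fefggfege$eg
  rot[3] = efggfege$egf
  rot[4] = fggfege$egfe
  rot[5] = ggfege$egfef
  rot[6] = gfege$egfefg
  rot[7] = fege$egfefgg
  rot[8] = ege$egfefggf
  rot[9] = ge$egfefggfe
  rot[10] = e$egfefggfeg
  rot[11] = $egfefggfege
Sorted (with $ < everything):
  sorted[0] = $egfefggfege  (last char: 'e')
  sorted[1] = e$egfefggfeg  (last char: 'g')
  sorted[2] = efggfege$egf  (last char: 'f')
  sorted[3] = ege$egfefggf  (last char: 'f')
  sorted[4] = egfefggfege$  (last char: '$')
  sorted[5] = fefggfege$eg  (last char: 'g')
  sorted[6] = fege$egfefgg  (last char: 'g')
  sorted[7] = fggfege$egfe  (last char: 'e')
  sorted[8] = ge$egfefggfe  (last char: 'e')
  sorted[9] = gfefggfege$e  (last char: 'e')
  sorted[10] = gfege$egfefg  (last char: 'g')
  sorted[11] = ggfege$egfef  (last char: 'f')
Last column: egff$ggeeegf
Original string S is at sorted index 4

Answer: egff$ggeeegf
4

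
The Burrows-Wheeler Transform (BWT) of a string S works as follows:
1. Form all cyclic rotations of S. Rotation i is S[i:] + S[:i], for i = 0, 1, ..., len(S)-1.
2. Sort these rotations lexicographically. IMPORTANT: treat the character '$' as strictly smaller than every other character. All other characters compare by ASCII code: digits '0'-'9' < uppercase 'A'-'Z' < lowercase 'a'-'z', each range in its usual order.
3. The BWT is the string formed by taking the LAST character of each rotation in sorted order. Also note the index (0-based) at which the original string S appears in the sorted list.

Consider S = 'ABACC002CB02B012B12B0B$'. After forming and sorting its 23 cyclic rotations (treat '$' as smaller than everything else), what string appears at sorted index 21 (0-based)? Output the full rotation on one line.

All 23 rotations (rotation i = S[i:]+S[:i]):
  rot[0] = ABACC002CB02B012B12B0B$
  rot[1] = BACC002CB02B012B12B0B$A
  rot[2] = ACC002CB02B012B12B0B$AB
  rot[3] = CC002CB02B012B12B0B$ABA
  rot[4] = C002CB02B012B12B0B$ABAC
  rot[5] = 002CB02B012B12B0B$ABACC
  rot[6] = 02CB02B012B12B0B$ABACC0
  rot[7] = 2CB02B012B12B0B$ABACC00
  rot[8] = CB02B012B12B0B$ABACC002
  rot[9] = B02B012B12B0B$ABACC002C
  rot[10] = 02B012B12B0B$ABACC002CB
  rot[11] = 2B012B12B0B$ABACC002CB0
  rot[12] = B012B12B0B$ABACC002CB02
  rot[13] = 012B12B0B$ABACC002CB02B
  rot[14] = 12B12B0B$ABACC002CB02B0
  rot[15] = 2B12B0B$ABACC002CB02B01
  rot[16] = B12B0B$ABACC002CB02B012
  rot[17] = 12B0B$ABACC002CB02B012B
  rot[18] = 2B0B$ABACC002CB02B012B1
  rot[19] = B0B$ABACC002CB02B012B12
  rot[20] = 0B$ABACC002CB02B012B12B
  rot[21] = B$ABACC002CB02B012B12B0
  rot[22] = $ABACC002CB02B012B12B0B
Sorted (with $ < everything):
  sorted[0] = $ABACC002CB02B012B12B0B
  sorted[1] = 002CB02B012B12B0B$ABACC
  sorted[2] = 012B12B0B$ABACC002CB02B
  sorted[3] = 02B012B12B0B$ABACC002CB
  sorted[4] = 02CB02B012B12B0B$ABACC0
  sorted[5] = 0B$ABACC002CB02B012B12B
  sorted[6] = 12B0B$ABACC002CB02B012B
  sorted[7] = 12B12B0B$ABACC002CB02B0
  sorted[8] = 2B012B12B0B$ABACC002CB0
  sorted[9] = 2B0B$ABACC002CB02B012B1
  sorted[10] = 2B12B0B$ABACC002CB02B01
  sorted[11] = 2CB02B012B12B0B$ABACC00
  sorted[12] = ABACC002CB02B012B12B0B$
  sorted[13] = ACC002CB02B012B12B0B$AB
  sorted[14] = B$ABACC002CB02B012B12B0
  sorted[15] = B012B12B0B$ABACC002CB02
  sorted[16] = B02B012B12B0B$ABACC002C
  sorted[17] = B0B$ABACC002CB02B012B12
  sorted[18] = B12B0B$ABACC002CB02B012
  sorted[19] = BACC002CB02B012B12B0B$A
  sorted[20] = C002CB02B012B12B0B$ABAC
  sorted[21] = CB02B012B12B0B$ABACC002
  sorted[22] = CC002CB02B012B12B0B$ABA
sorted[21] = CB02B012B12B0B$ABACC002

Answer: CB02B012B12B0B$ABACC002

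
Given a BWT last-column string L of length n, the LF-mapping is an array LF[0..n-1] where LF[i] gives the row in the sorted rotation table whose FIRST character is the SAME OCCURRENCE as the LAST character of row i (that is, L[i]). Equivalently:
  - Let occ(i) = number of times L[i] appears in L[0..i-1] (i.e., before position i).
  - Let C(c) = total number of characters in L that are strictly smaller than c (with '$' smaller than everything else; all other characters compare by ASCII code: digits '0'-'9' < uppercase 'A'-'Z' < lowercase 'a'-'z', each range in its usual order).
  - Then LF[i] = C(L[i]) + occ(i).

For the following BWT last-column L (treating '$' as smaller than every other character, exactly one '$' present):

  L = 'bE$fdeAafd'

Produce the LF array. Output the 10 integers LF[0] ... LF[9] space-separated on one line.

Char counts: '$':1, 'A':1, 'E':1, 'a':1, 'b':1, 'd':2, 'e':1, 'f':2
C (first-col start): C('$')=0, C('A')=1, C('E')=2, C('a')=3, C('b')=4, C('d')=5, C('e')=7, C('f')=8
L[0]='b': occ=0, LF[0]=C('b')+0=4+0=4
L[1]='E': occ=0, LF[1]=C('E')+0=2+0=2
L[2]='$': occ=0, LF[2]=C('$')+0=0+0=0
L[3]='f': occ=0, LF[3]=C('f')+0=8+0=8
L[4]='d': occ=0, LF[4]=C('d')+0=5+0=5
L[5]='e': occ=0, LF[5]=C('e')+0=7+0=7
L[6]='A': occ=0, LF[6]=C('A')+0=1+0=1
L[7]='a': occ=0, LF[7]=C('a')+0=3+0=3
L[8]='f': occ=1, LF[8]=C('f')+1=8+1=9
L[9]='d': occ=1, LF[9]=C('d')+1=5+1=6

Answer: 4 2 0 8 5 7 1 3 9 6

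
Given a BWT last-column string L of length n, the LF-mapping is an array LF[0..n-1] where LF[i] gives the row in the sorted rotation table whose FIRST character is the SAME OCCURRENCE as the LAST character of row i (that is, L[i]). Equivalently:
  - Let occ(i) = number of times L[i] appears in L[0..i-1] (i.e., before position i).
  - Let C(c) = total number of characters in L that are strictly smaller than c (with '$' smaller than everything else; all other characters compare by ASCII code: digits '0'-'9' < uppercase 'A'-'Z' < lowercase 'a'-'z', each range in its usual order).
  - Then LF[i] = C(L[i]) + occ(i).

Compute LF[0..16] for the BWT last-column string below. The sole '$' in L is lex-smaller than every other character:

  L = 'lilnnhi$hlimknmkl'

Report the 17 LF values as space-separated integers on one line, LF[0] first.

Char counts: '$':1, 'h':2, 'i':3, 'k':2, 'l':4, 'm':2, 'n':3
C (first-col start): C('$')=0, C('h')=1, C('i')=3, C('k')=6, C('l')=8, C('m')=12, C('n')=14
L[0]='l': occ=0, LF[0]=C('l')+0=8+0=8
L[1]='i': occ=0, LF[1]=C('i')+0=3+0=3
L[2]='l': occ=1, LF[2]=C('l')+1=8+1=9
L[3]='n': occ=0, LF[3]=C('n')+0=14+0=14
L[4]='n': occ=1, LF[4]=C('n')+1=14+1=15
L[5]='h': occ=0, LF[5]=C('h')+0=1+0=1
L[6]='i': occ=1, LF[6]=C('i')+1=3+1=4
L[7]='$': occ=0, LF[7]=C('$')+0=0+0=0
L[8]='h': occ=1, LF[8]=C('h')+1=1+1=2
L[9]='l': occ=2, LF[9]=C('l')+2=8+2=10
L[10]='i': occ=2, LF[10]=C('i')+2=3+2=5
L[11]='m': occ=0, LF[11]=C('m')+0=12+0=12
L[12]='k': occ=0, LF[12]=C('k')+0=6+0=6
L[13]='n': occ=2, LF[13]=C('n')+2=14+2=16
L[14]='m': occ=1, LF[14]=C('m')+1=12+1=13
L[15]='k': occ=1, LF[15]=C('k')+1=6+1=7
L[16]='l': occ=3, LF[16]=C('l')+3=8+3=11

Answer: 8 3 9 14 15 1 4 0 2 10 5 12 6 16 13 7 11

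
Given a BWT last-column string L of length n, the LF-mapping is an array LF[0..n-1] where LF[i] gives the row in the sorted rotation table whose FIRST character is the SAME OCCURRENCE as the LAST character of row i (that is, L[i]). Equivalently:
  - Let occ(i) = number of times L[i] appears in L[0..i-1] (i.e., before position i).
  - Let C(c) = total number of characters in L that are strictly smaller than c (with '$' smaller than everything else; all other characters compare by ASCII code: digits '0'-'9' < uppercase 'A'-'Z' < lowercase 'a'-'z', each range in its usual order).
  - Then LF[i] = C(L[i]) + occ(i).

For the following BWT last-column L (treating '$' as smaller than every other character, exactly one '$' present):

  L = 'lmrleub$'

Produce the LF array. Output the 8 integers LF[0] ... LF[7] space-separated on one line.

Char counts: '$':1, 'b':1, 'e':1, 'l':2, 'm':1, 'r':1, 'u':1
C (first-col start): C('$')=0, C('b')=1, C('e')=2, C('l')=3, C('m')=5, C('r')=6, C('u')=7
L[0]='l': occ=0, LF[0]=C('l')+0=3+0=3
L[1]='m': occ=0, LF[1]=C('m')+0=5+0=5
L[2]='r': occ=0, LF[2]=C('r')+0=6+0=6
L[3]='l': occ=1, LF[3]=C('l')+1=3+1=4
L[4]='e': occ=0, LF[4]=C('e')+0=2+0=2
L[5]='u': occ=0, LF[5]=C('u')+0=7+0=7
L[6]='b': occ=0, LF[6]=C('b')+0=1+0=1
L[7]='$': occ=0, LF[7]=C('$')+0=0+0=0

Answer: 3 5 6 4 2 7 1 0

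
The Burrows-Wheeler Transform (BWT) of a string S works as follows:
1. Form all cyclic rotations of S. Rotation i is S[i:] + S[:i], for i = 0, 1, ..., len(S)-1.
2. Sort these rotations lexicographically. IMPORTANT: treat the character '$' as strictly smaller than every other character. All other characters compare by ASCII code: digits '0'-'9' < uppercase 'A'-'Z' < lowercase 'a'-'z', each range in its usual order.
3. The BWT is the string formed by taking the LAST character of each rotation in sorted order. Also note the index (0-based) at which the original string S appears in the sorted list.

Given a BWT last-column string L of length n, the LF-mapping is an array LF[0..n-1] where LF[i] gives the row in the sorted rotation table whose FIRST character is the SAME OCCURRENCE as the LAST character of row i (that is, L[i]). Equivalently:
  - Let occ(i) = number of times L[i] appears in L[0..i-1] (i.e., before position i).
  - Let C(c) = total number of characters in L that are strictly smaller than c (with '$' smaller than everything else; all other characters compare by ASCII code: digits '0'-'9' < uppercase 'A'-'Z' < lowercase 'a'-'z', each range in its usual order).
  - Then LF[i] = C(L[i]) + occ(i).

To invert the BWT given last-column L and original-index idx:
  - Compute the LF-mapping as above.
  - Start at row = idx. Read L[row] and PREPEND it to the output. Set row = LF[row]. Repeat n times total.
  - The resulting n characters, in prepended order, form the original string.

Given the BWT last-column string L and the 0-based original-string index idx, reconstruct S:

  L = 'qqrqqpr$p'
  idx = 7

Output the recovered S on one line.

LF mapping: 3 4 7 5 6 1 8 0 2
Walk LF starting at row 7, prepending L[row]:
  step 1: row=7, L[7]='$', prepend. Next row=LF[7]=0
  step 2: row=0, L[0]='q', prepend. Next row=LF[0]=3
  step 3: row=3, L[3]='q', prepend. Next row=LF[3]=5
  step 4: row=5, L[5]='p', prepend. Next row=LF[5]=1
  step 5: row=1, L[1]='q', prepend. Next row=LF[1]=4
  step 6: row=4, L[4]='q', prepend. Next row=LF[4]=6
  step 7: row=6, L[6]='r', prepend. Next row=LF[6]=8
  step 8: row=8, L[8]='p', prepend. Next row=LF[8]=2
  step 9: row=2, L[2]='r', prepend. Next row=LF[2]=7
Reversed output: rprqqpqq$

Answer: rprqqpqq$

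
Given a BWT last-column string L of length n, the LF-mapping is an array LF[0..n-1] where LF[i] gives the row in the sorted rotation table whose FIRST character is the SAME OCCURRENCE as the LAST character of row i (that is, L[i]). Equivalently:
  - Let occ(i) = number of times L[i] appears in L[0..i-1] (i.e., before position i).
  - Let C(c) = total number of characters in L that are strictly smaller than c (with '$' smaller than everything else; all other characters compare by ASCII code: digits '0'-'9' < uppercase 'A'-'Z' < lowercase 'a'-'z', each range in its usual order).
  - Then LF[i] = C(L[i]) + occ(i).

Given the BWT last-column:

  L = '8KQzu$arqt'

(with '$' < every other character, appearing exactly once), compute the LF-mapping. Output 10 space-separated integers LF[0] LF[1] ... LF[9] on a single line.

Answer: 1 2 3 9 8 0 4 6 5 7

Derivation:
Char counts: '$':1, '8':1, 'K':1, 'Q':1, 'a':1, 'q':1, 'r':1, 't':1, 'u':1, 'z':1
C (first-col start): C('$')=0, C('8')=1, C('K')=2, C('Q')=3, C('a')=4, C('q')=5, C('r')=6, C('t')=7, C('u')=8, C('z')=9
L[0]='8': occ=0, LF[0]=C('8')+0=1+0=1
L[1]='K': occ=0, LF[1]=C('K')+0=2+0=2
L[2]='Q': occ=0, LF[2]=C('Q')+0=3+0=3
L[3]='z': occ=0, LF[3]=C('z')+0=9+0=9
L[4]='u': occ=0, LF[4]=C('u')+0=8+0=8
L[5]='$': occ=0, LF[5]=C('$')+0=0+0=0
L[6]='a': occ=0, LF[6]=C('a')+0=4+0=4
L[7]='r': occ=0, LF[7]=C('r')+0=6+0=6
L[8]='q': occ=0, LF[8]=C('q')+0=5+0=5
L[9]='t': occ=0, LF[9]=C('t')+0=7+0=7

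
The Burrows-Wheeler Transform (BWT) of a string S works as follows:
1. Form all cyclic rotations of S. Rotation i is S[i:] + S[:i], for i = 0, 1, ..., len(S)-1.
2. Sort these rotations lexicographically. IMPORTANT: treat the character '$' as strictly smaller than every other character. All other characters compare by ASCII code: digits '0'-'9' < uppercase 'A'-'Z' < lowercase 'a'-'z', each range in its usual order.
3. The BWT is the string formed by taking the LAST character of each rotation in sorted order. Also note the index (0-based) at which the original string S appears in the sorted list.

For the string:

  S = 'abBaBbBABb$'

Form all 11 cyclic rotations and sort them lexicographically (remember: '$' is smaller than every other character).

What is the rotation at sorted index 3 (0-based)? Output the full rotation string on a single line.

All 11 rotations (rotation i = S[i:]+S[:i]):
  rot[0] = abBaBbBABb$
  rot[1] = bBaBbBABb$a
  rot[2] = BaBbBABb$ab
  rot[3] = aBbBABb$abB
  rot[4] = BbBABb$abBa
  rot[5] = bBABb$abBaB
  rot[6] = BABb$abBaBb
  rot[7] = ABb$abBaBbB
  rot[8] = Bb$abBaBbBA
  rot[9] = b$abBaBbBAB
  rot[10] = $abBaBbBABb
Sorted (with $ < everything):
  sorted[0] = $abBaBbBABb
  sorted[1] = ABb$abBaBbB
  sorted[2] = BABb$abBaBb
  sorted[3] = BaBbBABb$ab
  sorted[4] = Bb$abBaBbBA
  sorted[5] = BbBABb$abBa
  sorted[6] = aBbBABb$abB
  sorted[7] = abBaBbBABb$
  sorted[8] = b$abBaBbBAB
  sorted[9] = bBABb$abBaB
  sorted[10] = bBaBbBABb$a
sorted[3] = BaBbBABb$ab

Answer: BaBbBABb$ab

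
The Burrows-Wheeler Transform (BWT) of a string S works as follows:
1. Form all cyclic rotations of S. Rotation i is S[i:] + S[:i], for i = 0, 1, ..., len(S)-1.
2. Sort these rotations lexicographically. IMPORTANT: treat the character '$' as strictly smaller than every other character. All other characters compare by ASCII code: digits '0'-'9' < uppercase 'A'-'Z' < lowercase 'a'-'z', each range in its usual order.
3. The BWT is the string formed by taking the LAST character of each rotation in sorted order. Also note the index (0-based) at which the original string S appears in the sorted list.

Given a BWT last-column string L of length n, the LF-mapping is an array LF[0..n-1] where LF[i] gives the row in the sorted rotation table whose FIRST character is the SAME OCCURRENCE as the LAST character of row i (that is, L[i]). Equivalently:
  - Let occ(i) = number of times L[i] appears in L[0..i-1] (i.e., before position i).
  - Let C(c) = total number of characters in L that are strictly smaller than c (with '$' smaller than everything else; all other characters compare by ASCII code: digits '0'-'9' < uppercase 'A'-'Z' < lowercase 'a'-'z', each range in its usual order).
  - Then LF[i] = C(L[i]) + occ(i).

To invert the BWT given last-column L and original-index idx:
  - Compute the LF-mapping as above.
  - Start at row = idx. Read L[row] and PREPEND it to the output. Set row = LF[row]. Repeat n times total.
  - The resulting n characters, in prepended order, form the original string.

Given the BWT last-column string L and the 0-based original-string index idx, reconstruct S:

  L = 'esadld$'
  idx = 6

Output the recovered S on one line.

Answer: saddle$

Derivation:
LF mapping: 4 6 1 2 5 3 0
Walk LF starting at row 6, prepending L[row]:
  step 1: row=6, L[6]='$', prepend. Next row=LF[6]=0
  step 2: row=0, L[0]='e', prepend. Next row=LF[0]=4
  step 3: row=4, L[4]='l', prepend. Next row=LF[4]=5
  step 4: row=5, L[5]='d', prepend. Next row=LF[5]=3
  step 5: row=3, L[3]='d', prepend. Next row=LF[3]=2
  step 6: row=2, L[2]='a', prepend. Next row=LF[2]=1
  step 7: row=1, L[1]='s', prepend. Next row=LF[1]=6
Reversed output: saddle$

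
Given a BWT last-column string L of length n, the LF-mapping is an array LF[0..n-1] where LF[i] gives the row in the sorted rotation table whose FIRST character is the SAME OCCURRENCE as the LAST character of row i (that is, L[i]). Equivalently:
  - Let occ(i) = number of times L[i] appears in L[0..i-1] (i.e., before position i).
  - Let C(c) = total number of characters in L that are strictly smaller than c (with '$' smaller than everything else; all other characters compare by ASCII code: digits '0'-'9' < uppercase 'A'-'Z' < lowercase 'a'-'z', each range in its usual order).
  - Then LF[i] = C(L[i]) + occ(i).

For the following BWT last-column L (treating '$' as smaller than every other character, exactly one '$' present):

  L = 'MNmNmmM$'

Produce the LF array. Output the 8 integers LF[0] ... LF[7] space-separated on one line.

Char counts: '$':1, 'M':2, 'N':2, 'm':3
C (first-col start): C('$')=0, C('M')=1, C('N')=3, C('m')=5
L[0]='M': occ=0, LF[0]=C('M')+0=1+0=1
L[1]='N': occ=0, LF[1]=C('N')+0=3+0=3
L[2]='m': occ=0, LF[2]=C('m')+0=5+0=5
L[3]='N': occ=1, LF[3]=C('N')+1=3+1=4
L[4]='m': occ=1, LF[4]=C('m')+1=5+1=6
L[5]='m': occ=2, LF[5]=C('m')+2=5+2=7
L[6]='M': occ=1, LF[6]=C('M')+1=1+1=2
L[7]='$': occ=0, LF[7]=C('$')+0=0+0=0

Answer: 1 3 5 4 6 7 2 0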